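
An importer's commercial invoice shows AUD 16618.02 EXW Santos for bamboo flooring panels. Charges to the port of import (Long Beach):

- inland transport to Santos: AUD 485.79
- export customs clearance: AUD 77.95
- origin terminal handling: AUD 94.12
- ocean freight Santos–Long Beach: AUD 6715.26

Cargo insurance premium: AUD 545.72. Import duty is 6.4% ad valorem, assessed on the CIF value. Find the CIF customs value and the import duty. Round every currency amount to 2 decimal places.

CIF = EXW price + pre-shipment costs + freight + insurance
CIF = 16618.02 + 485.79 + 77.95 + 94.12 + 6715.26 + 545.72 = 24536.86
Import duty = 24536.86 × 6.4% = 1570.36

CIF value: AUD 24536.86; import duty: AUD 1570.36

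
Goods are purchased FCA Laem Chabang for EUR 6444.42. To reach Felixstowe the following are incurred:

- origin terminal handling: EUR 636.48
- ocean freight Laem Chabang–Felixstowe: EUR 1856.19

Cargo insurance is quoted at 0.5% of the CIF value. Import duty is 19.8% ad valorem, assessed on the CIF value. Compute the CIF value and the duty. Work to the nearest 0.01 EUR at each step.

CIF value: EUR 8982.00; import duty: EUR 1778.44

Let C be the CIF value. C = FCA price + pre-shipment costs + freight + 0.5% × C
C − 0.5% × C = 6444.42 + 636.48 + 1856.19
0.995 × C = 8937.09
C = 8937.09 / 0.995 = 8982.00
Insurance premium = 0.5% × 8982.00 = 44.91
Import duty = 8982.00 × 19.8% = 1778.44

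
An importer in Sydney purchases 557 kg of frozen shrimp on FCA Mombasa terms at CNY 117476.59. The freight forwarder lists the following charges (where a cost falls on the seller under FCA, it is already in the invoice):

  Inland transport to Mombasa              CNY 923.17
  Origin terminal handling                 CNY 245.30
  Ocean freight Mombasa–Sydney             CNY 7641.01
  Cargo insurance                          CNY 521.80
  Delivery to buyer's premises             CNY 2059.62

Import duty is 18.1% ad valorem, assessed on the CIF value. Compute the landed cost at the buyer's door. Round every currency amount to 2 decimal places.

Total landed cost: CNY 150729.45

FCA: the seller delivers export-cleared goods to the carrier; the buyer bears costs from that point.
Already in the invoice (seller's account under FCA): inland to port — exclude.
CIF value = FCA price + origin terminal + freight + insurance = 117476.59 + 245.30 + 7641.01 + 521.80 = 125884.70
Import duty = 125884.70 × 18.1% = 22785.13
Buyer bears: origin terminal 245.30 + freight 7641.01 + insurance 521.80 + delivery 2059.62 + duty 22785.13 = 33252.86
Landed cost = invoice 117476.59 + 33252.86 = 150729.45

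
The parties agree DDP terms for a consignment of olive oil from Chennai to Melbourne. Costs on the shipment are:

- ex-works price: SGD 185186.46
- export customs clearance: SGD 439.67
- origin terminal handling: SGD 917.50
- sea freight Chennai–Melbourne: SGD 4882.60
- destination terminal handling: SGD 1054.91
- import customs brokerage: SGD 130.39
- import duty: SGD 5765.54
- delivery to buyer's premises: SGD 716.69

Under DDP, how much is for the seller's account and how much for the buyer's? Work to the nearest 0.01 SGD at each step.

Seller: SGD 199093.76; buyer: SGD 0.00

DDP: the seller bears all costs including import duty.
Seller's account: goods 185186.46 + export clearance 439.67 + origin terminal 917.50 + freight 4882.60 + destination terminal 1054.91 + brokerage 130.39 + duty 5765.54 + delivery 716.69 = 199093.76
Buyer's account: 0.00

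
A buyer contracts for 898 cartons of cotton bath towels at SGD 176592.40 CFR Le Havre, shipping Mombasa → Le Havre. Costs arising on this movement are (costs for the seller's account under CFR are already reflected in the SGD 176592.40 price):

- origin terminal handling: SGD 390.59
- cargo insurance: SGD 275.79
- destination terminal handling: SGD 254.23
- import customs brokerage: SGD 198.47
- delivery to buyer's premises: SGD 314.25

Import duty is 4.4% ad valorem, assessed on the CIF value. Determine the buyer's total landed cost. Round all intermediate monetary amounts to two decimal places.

Total landed cost: SGD 185417.34

CFR: the seller pays costs through ocean freight to the destination port, but not insurance.
Already in the invoice (seller's account under CFR): origin terminal — exclude.
CIF value = CFR price + insurance = 176592.40 + 275.79 = 176868.19
Import duty = 176868.19 × 4.4% = 7782.20
Buyer bears: insurance 275.79 + destination terminal 254.23 + brokerage 198.47 + delivery 314.25 + duty 7782.20 = 8824.94
Landed cost = invoice 176592.40 + 8824.94 = 185417.34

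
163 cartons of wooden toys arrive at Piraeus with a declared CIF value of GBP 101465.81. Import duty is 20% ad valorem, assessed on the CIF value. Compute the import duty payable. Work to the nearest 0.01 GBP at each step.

Import duty: GBP 20293.16

Import duty = 101465.81 × 20% = 20293.16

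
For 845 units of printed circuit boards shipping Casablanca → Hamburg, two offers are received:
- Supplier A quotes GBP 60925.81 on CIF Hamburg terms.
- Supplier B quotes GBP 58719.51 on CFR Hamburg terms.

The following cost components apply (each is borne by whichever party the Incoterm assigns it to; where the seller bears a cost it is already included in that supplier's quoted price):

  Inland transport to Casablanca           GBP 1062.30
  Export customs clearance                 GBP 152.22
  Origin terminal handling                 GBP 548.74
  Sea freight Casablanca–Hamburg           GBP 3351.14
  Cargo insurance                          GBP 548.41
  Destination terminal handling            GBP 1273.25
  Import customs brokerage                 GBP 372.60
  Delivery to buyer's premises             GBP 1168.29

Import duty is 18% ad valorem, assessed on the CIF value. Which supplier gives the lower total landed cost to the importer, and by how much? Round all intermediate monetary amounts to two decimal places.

Supplier A (CIF):
The CIF price already equals the CIF value: 60925.81
Import duty = 60925.81 × 18% = 10966.65
Buyer bears (A): 1273.25 + 372.60 + 1168.29 = 2814.14
Landed cost (A) = invoice 60925.81 + 2814.14 + duty 10966.65 = 74706.60
Supplier B (CFR):
CIF value = CFR price + insurance = 58719.51 + 548.41 = 59267.92
Import duty = 59267.92 × 18% = 10668.23
Buyer bears (B): 548.41 + 1273.25 + 372.60 + 1168.29 = 3362.55
Landed cost (B) = invoice 58719.51 + 3362.55 + duty 10668.23 = 72750.29
Difference = |74706.60 − 72750.29| = 1956.31

Supplier B is cheaper by GBP 1956.31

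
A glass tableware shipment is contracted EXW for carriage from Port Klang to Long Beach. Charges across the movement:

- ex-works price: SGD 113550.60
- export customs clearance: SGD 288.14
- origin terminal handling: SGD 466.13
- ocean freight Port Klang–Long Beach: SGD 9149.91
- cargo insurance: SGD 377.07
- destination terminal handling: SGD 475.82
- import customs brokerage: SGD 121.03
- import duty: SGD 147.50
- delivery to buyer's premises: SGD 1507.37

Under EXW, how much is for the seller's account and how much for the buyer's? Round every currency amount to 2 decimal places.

Seller: SGD 113550.60; buyer: SGD 12532.97

EXW: the seller makes goods available at their premises; the buyer bears all onward costs.
Seller's account: goods 113550.60 = 113550.60
Buyer's account: export clearance 288.14 + origin terminal 466.13 + freight 9149.91 + insurance 377.07 + destination terminal 475.82 + brokerage 121.03 + duty 147.50 + delivery 1507.37 = 12532.97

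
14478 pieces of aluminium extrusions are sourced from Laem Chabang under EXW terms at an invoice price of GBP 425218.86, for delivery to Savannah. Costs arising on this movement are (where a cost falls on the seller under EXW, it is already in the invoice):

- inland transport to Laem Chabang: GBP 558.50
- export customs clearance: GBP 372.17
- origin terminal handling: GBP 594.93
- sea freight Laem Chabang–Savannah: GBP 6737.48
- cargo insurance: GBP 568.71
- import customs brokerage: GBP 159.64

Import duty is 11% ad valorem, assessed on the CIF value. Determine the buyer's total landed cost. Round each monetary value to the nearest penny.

EXW: the seller makes goods available at their premises; the buyer bears all onward costs.
CIF value = EXW price + inland to port + export clearance + origin terminal + freight + insurance = 425218.86 + 558.50 + 372.17 + 594.93 + 6737.48 + 568.71 = 434050.65
Import duty = 434050.65 × 11% = 47745.57
Buyer bears: inland to port 558.50 + export clearance 372.17 + origin terminal 594.93 + freight 6737.48 + insurance 568.71 + brokerage 159.64 + duty 47745.57 = 56737.00
Landed cost = invoice 425218.86 + 56737.00 = 481955.86

Total landed cost: GBP 481955.86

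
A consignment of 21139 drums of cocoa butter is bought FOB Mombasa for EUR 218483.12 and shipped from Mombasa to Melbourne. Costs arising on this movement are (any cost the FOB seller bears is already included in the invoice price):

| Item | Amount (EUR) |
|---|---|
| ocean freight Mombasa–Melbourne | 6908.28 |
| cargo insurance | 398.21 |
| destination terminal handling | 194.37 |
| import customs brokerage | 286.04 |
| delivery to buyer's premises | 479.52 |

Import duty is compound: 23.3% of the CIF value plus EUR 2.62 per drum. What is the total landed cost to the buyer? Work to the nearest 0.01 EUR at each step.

Total landed cost: EUR 334742.70

FOB: the seller bears costs until goods are on board at the origin port; the buyer bears freight, insurance and all costs thereafter.
CIF value = FOB price + freight + insurance = 218483.12 + 6908.28 + 398.21 = 225789.61
Ad valorem component: 225789.61 × 23.3% = 52608.98
Specific component: 21139 × 2.62 = 55384.18
Import duty = 52608.98 + 55384.18 = 107993.16
Buyer bears: freight 6908.28 + insurance 398.21 + destination terminal 194.37 + brokerage 286.04 + delivery 479.52 + duty 107993.16 = 116259.58
Landed cost = invoice 218483.12 + 116259.58 = 334742.70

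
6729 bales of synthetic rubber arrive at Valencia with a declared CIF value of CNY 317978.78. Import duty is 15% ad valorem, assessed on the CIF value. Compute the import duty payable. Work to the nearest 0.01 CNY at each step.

Import duty: CNY 47696.82

Import duty = 317978.78 × 15% = 47696.82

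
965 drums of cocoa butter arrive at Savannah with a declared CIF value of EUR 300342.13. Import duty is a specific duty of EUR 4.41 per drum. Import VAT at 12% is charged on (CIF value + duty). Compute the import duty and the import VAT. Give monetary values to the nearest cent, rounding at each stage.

Import duty: EUR 4255.65; import VAT: EUR 36551.73

Import duty = 965 × 4.41 = 4255.65
VAT base = CIF + duty = 300342.13 + 4255.65 = 304597.78
Import VAT = 304597.78 × 12% = 36551.73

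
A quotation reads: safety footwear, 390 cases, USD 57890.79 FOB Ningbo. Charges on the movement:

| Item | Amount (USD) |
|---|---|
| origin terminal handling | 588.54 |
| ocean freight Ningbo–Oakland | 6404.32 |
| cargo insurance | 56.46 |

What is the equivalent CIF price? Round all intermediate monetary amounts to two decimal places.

Not relevant to the conversion: origin terminal — on the seller under both FOB and CIF; already in the FOB price and stays in the CIF price.
From FOB to CIF, the seller additionally bears: freight, insurance.
CIF price = 57890.79 + 6404.32 + 56.46 = 64351.57

CIF price: USD 64351.57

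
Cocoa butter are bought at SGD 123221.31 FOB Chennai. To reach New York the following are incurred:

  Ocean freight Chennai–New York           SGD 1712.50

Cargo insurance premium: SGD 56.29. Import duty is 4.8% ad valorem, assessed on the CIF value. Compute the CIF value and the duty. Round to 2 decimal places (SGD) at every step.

CIF = FOB price + freight + insurance
CIF = 123221.31 + 1712.50 + 56.29 = 124990.10
Import duty = 124990.10 × 4.8% = 5999.52

CIF value: SGD 124990.10; import duty: SGD 5999.52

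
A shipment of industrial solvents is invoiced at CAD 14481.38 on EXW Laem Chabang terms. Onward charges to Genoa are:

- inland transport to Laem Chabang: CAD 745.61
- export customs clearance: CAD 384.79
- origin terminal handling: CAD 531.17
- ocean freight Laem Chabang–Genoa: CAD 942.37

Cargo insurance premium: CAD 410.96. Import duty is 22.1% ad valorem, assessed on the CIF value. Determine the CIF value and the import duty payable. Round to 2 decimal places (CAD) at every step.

CIF value: CAD 17496.28; import duty: CAD 3866.68

CIF = EXW price + pre-shipment costs + freight + insurance
CIF = 14481.38 + 745.61 + 384.79 + 531.17 + 942.37 + 410.96 = 17496.28
Import duty = 17496.28 × 22.1% = 3866.68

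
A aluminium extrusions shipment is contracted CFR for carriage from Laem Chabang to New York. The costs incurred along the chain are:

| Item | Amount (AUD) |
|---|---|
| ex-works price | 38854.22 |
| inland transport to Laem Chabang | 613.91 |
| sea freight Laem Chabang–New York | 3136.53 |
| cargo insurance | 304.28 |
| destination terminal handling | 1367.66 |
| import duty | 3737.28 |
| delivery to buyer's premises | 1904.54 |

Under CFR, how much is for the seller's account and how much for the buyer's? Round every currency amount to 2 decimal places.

CFR: the seller pays costs through ocean freight to the destination port, but not insurance.
Seller's account: goods 38854.22 + inland to port 613.91 + freight 3136.53 = 42604.66
Buyer's account: insurance 304.28 + destination terminal 1367.66 + duty 3737.28 + delivery 1904.54 = 7313.76

Seller: AUD 42604.66; buyer: AUD 7313.76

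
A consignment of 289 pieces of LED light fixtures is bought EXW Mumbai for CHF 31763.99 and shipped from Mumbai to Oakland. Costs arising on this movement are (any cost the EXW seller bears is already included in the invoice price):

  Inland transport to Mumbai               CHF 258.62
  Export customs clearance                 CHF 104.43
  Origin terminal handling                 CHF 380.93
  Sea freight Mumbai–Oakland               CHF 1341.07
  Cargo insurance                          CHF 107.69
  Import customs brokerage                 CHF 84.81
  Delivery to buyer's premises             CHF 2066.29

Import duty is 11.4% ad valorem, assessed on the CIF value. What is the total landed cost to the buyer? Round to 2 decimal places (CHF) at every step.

Total landed cost: CHF 39978.90

EXW: the seller makes goods available at their premises; the buyer bears all onward costs.
CIF value = EXW price + inland to port + export clearance + origin terminal + freight + insurance = 31763.99 + 258.62 + 104.43 + 380.93 + 1341.07 + 107.69 = 33956.73
Import duty = 33956.73 × 11.4% = 3871.07
Buyer bears: inland to port 258.62 + export clearance 104.43 + origin terminal 380.93 + freight 1341.07 + insurance 107.69 + brokerage 84.81 + delivery 2066.29 + duty 3871.07 = 8214.91
Landed cost = invoice 31763.99 + 8214.91 = 39978.90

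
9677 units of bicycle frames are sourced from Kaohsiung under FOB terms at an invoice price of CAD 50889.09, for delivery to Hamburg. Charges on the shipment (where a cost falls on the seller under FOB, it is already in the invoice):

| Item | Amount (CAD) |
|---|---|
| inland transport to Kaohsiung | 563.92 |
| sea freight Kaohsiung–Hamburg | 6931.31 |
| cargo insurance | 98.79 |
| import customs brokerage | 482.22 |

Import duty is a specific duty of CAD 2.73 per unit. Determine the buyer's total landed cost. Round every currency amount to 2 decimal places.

FOB: the seller bears costs until goods are on board at the origin port; the buyer bears freight, insurance and all costs thereafter.
Already in the invoice (seller's account under FOB): inland to port — exclude.
CIF value = FOB price + freight + insurance = 50889.09 + 6931.31 + 98.79 = 57919.19
Import duty = 9677 × 2.73 = 26418.21
Buyer bears: freight 6931.31 + insurance 98.79 + brokerage 482.22 + duty 26418.21 = 33930.53
Landed cost = invoice 50889.09 + 33930.53 = 84819.62

Total landed cost: CAD 84819.62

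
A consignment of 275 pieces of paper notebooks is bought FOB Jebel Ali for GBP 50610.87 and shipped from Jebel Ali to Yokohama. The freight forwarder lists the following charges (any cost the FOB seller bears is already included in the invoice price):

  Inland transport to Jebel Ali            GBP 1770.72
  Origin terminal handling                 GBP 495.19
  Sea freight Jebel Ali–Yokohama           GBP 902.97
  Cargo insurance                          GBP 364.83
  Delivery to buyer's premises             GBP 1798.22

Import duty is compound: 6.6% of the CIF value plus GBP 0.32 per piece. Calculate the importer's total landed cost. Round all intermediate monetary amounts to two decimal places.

Total landed cost: GBP 57188.88

FOB: the seller bears costs until goods are on board at the origin port; the buyer bears freight, insurance and all costs thereafter.
Already in the invoice (seller's account under FOB): inland to port, origin terminal — exclude.
CIF value = FOB price + freight + insurance = 50610.87 + 902.97 + 364.83 = 51878.67
Ad valorem component: 51878.67 × 6.6% = 3423.99
Specific component: 275 × 0.32 = 88.00
Import duty = 3423.99 + 88.00 = 3511.99
Buyer bears: freight 902.97 + insurance 364.83 + delivery 1798.22 + duty 3511.99 = 6578.01
Landed cost = invoice 50610.87 + 6578.01 = 57188.88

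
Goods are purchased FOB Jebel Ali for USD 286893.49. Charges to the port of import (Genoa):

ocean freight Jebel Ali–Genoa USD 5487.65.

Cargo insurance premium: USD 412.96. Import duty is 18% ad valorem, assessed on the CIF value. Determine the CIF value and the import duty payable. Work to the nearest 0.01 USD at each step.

CIF value: USD 292794.10; import duty: USD 52702.94

CIF = FOB price + freight + insurance
CIF = 286893.49 + 5487.65 + 412.96 = 292794.10
Import duty = 292794.10 × 18% = 52702.94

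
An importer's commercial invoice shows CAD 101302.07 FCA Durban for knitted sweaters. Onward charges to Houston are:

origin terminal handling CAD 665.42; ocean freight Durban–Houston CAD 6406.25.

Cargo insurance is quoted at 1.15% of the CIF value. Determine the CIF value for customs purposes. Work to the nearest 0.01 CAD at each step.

Let C be the CIF value. C = FCA price + pre-shipment costs + freight + 1.15% × C
C − 1.15% × C = 101302.07 + 665.42 + 6406.25
0.9885 × C = 108373.74
C = 108373.74 / 0.9885 = 109634.54
Insurance premium = 1.15% × 109634.54 = 1260.80

CIF value: CAD 109634.54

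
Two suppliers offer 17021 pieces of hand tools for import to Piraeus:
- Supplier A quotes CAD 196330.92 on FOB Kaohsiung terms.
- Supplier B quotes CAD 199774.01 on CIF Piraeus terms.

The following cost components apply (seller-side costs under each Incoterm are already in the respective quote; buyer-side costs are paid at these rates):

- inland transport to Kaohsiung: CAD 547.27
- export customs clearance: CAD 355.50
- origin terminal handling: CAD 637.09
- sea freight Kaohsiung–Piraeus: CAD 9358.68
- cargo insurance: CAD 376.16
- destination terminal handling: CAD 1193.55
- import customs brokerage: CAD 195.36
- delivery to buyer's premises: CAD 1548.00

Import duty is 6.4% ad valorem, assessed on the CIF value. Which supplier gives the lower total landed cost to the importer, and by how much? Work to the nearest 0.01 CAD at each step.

Supplier B is cheaper by CAD 6694.42

Supplier A (FOB):
CIF value = FOB price + freight + insurance = 196330.92 + 9358.68 + 376.16 = 206065.76
Import duty = 206065.76 × 6.4% = 13188.21
Buyer bears (A): 9358.68 + 376.16 + 1193.55 + 195.36 + 1548.00 = 12671.75
Landed cost (A) = invoice 196330.92 + 12671.75 + duty 13188.21 = 222190.88
Supplier B (CIF):
The CIF price already equals the CIF value: 199774.01
Import duty = 199774.01 × 6.4% = 12785.54
Buyer bears (B): 1193.55 + 195.36 + 1548.00 = 2936.91
Landed cost (B) = invoice 199774.01 + 2936.91 + duty 12785.54 = 215496.46
Difference = |222190.88 − 215496.46| = 6694.42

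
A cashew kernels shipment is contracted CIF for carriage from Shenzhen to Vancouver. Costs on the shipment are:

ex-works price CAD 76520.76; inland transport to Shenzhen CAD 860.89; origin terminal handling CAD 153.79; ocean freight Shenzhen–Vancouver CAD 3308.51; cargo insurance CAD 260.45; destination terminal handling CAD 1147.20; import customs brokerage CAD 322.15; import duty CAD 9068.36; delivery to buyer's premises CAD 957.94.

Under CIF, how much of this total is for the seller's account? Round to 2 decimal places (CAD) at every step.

Seller's account: CAD 81104.40

CIF: the seller pays costs through ocean freight and marine insurance to the destination port.
Seller's account: goods 76520.76 + inland to port 860.89 + origin terminal 153.79 + freight 3308.51 + insurance 260.45 = 81104.40
Buyer's account: destination terminal 1147.20 + brokerage 322.15 + duty 9068.36 + delivery 957.94 = 11495.65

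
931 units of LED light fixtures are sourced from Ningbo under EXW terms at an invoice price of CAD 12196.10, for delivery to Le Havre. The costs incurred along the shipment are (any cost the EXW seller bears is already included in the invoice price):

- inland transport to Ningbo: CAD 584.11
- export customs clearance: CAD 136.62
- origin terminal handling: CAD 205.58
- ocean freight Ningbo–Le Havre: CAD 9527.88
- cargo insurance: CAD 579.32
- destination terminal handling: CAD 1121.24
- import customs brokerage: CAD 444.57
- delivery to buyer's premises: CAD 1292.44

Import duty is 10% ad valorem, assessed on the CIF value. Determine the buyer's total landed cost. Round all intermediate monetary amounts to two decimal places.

EXW: the seller makes goods available at their premises; the buyer bears all onward costs.
CIF value = EXW price + inland to port + export clearance + origin terminal + freight + insurance = 12196.10 + 584.11 + 136.62 + 205.58 + 9527.88 + 579.32 = 23229.61
Import duty = 23229.61 × 10% = 2322.96
Buyer bears: inland to port 584.11 + export clearance 136.62 + origin terminal 205.58 + freight 9527.88 + insurance 579.32 + destination terminal 1121.24 + brokerage 444.57 + delivery 1292.44 + duty 2322.96 = 16214.72
Landed cost = invoice 12196.10 + 16214.72 = 28410.82

Total landed cost: CAD 28410.82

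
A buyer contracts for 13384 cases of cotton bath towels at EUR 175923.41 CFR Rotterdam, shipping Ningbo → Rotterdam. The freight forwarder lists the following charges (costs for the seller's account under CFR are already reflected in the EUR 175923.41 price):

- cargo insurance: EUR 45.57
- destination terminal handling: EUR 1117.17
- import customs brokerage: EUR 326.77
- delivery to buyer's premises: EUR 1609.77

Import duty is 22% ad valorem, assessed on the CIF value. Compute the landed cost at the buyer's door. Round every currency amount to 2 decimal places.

CFR: the seller pays costs through ocean freight to the destination port, but not insurance.
CIF value = CFR price + insurance = 175923.41 + 45.57 = 175968.98
Import duty = 175968.98 × 22% = 38713.18
Buyer bears: insurance 45.57 + destination terminal 1117.17 + brokerage 326.77 + delivery 1609.77 + duty 38713.18 = 41812.46
Landed cost = invoice 175923.41 + 41812.46 = 217735.87

Total landed cost: EUR 217735.87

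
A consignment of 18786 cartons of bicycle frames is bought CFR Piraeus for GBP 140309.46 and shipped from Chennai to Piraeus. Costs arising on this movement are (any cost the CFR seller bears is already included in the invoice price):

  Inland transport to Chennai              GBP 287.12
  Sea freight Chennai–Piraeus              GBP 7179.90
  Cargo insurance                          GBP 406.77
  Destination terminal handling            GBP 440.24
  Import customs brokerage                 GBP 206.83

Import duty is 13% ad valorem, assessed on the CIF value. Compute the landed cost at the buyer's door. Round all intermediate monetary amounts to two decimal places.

CFR: the seller pays costs through ocean freight to the destination port, but not insurance.
Already in the invoice (seller's account under CFR): inland to port, freight — exclude.
CIF value = CFR price + insurance = 140309.46 + 406.77 = 140716.23
Import duty = 140716.23 × 13% = 18293.11
Buyer bears: insurance 406.77 + destination terminal 440.24 + brokerage 206.83 + duty 18293.11 = 19346.95
Landed cost = invoice 140309.46 + 19346.95 = 159656.41

Total landed cost: GBP 159656.41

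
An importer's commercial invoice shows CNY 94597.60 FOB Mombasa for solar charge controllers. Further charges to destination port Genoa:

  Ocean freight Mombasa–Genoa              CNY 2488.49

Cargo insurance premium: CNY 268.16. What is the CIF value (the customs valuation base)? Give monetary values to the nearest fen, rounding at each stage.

CIF = FOB price + freight + insurance
CIF = 94597.60 + 2488.49 + 268.16 = 97354.25

CIF value: CNY 97354.25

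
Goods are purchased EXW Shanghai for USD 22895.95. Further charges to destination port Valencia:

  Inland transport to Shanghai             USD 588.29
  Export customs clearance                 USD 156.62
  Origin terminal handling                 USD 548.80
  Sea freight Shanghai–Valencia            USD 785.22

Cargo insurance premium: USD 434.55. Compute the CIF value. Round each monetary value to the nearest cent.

CIF value: USD 25409.43

CIF = EXW price + pre-shipment costs + freight + insurance
CIF = 22895.95 + 588.29 + 156.62 + 548.80 + 785.22 + 434.55 = 25409.43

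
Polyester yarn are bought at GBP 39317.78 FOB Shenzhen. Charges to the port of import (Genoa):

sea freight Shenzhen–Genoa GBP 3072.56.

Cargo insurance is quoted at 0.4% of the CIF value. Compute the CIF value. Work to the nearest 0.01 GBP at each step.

CIF value: GBP 42560.58

Let C be the CIF value. C = FOB price + freight + 0.4% × C
C − 0.4% × C = 39317.78 + 3072.56
0.996 × C = 42390.34
C = 42390.34 / 0.996 = 42560.58
Insurance premium = 0.4% × 42560.58 = 170.24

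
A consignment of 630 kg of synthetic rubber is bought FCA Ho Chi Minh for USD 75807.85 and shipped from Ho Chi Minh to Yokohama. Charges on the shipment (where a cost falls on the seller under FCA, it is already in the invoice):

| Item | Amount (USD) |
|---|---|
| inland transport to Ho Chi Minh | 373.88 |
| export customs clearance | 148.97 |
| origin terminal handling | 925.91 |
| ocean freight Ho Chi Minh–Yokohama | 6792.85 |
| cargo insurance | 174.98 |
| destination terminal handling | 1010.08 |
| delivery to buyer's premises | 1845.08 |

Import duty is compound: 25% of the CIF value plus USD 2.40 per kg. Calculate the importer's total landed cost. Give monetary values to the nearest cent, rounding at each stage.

FCA: the seller delivers export-cleared goods to the carrier; the buyer bears costs from that point.
Already in the invoice (seller's account under FCA): inland to port, export clearance — exclude.
CIF value = FCA price + origin terminal + freight + insurance = 75807.85 + 925.91 + 6792.85 + 174.98 = 83701.59
Ad valorem component: 83701.59 × 25% = 20925.40
Specific component: 630 × 2.40 = 1512.00
Import duty = 20925.40 + 1512.00 = 22437.40
Buyer bears: origin terminal 925.91 + freight 6792.85 + insurance 174.98 + destination terminal 1010.08 + delivery 1845.08 + duty 22437.40 = 33186.30
Landed cost = invoice 75807.85 + 33186.30 = 108994.15

Total landed cost: USD 108994.15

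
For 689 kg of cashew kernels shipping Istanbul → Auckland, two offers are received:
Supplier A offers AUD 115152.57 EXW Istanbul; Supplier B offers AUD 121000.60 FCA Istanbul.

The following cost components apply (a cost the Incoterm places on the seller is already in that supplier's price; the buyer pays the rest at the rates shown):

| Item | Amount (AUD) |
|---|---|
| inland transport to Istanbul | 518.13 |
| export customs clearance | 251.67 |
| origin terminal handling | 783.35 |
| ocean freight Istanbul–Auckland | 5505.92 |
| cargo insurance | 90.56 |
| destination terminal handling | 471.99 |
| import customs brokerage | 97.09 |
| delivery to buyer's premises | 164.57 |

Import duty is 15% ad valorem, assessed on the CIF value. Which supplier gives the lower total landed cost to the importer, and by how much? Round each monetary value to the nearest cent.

Supplier A is cheaper by AUD 5839.96

Supplier A (EXW):
CIF value = EXW price + inland to port + export clearance + origin terminal + freight + insurance = 115152.57 + 518.13 + 251.67 + 783.35 + 5505.92 + 90.56 = 122302.20
Import duty = 122302.20 × 15% = 18345.33
Buyer bears (A): 518.13 + 251.67 + 783.35 + 5505.92 + 90.56 + 471.99 + 97.09 + 164.57 = 7883.28
Landed cost (A) = invoice 115152.57 + 7883.28 + duty 18345.33 = 141381.18
Supplier B (FCA):
CIF value = FCA price + origin terminal + freight + insurance = 121000.60 + 783.35 + 5505.92 + 90.56 = 127380.43
Import duty = 127380.43 × 15% = 19107.06
Buyer bears (B): 783.35 + 5505.92 + 90.56 + 471.99 + 97.09 + 164.57 = 7113.48
Landed cost (B) = invoice 121000.60 + 7113.48 + duty 19107.06 = 147221.14
Difference = |141381.18 − 147221.14| = 5839.96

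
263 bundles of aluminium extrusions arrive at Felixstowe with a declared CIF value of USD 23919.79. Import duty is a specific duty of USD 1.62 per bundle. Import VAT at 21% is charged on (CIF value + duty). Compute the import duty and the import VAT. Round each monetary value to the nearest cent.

Import duty: USD 426.06; import VAT: USD 5112.63

Import duty = 263 × 1.62 = 426.06
VAT base = CIF + duty = 23919.79 + 426.06 = 24345.85
Import VAT = 24345.85 × 21% = 5112.63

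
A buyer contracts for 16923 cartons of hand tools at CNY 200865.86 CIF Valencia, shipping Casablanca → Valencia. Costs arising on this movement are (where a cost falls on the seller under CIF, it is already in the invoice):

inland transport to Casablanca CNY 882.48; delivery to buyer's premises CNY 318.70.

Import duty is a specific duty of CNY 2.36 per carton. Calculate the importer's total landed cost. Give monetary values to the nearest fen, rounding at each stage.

CIF: the seller pays costs through ocean freight and marine insurance to the destination port.
Already in the invoice (seller's account under CIF): inland to port — exclude.
The CIF price already equals the CIF value: 200865.86
Import duty = 16923 × 2.36 = 39938.28
Buyer bears: delivery 318.70 + duty 39938.28 = 40256.98
Landed cost = invoice 200865.86 + 40256.98 = 241122.84

Total landed cost: CNY 241122.84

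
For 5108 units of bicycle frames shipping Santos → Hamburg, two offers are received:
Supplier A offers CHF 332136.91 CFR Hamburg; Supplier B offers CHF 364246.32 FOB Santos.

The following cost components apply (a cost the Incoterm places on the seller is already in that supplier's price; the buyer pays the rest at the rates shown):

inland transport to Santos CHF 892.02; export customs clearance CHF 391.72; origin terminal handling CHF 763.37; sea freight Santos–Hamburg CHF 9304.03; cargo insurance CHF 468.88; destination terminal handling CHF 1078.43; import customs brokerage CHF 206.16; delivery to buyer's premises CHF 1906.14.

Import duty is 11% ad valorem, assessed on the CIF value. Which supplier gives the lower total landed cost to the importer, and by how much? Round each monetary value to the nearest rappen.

Supplier A (CFR):
CIF value = CFR price + insurance = 332136.91 + 468.88 = 332605.79
Import duty = 332605.79 × 11% = 36586.64
Buyer bears (A): 468.88 + 1078.43 + 206.16 + 1906.14 = 3659.61
Landed cost (A) = invoice 332136.91 + 3659.61 + duty 36586.64 = 372383.16
Supplier B (FOB):
CIF value = FOB price + freight + insurance = 364246.32 + 9304.03 + 468.88 = 374019.23
Import duty = 374019.23 × 11% = 41142.12
Buyer bears (B): 9304.03 + 468.88 + 1078.43 + 206.16 + 1906.14 = 12963.64
Landed cost (B) = invoice 364246.32 + 12963.64 + duty 41142.12 = 418352.08
Difference = |372383.16 − 418352.08| = 45968.92

Supplier A is cheaper by CHF 45968.92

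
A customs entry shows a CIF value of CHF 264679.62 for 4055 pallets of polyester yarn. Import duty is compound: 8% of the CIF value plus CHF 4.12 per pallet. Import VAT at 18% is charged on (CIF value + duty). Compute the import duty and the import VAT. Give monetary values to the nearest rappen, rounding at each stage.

Import duty: CHF 37880.97; import VAT: CHF 54460.91

Ad valorem component: 264679.62 × 8% = 21174.37
Specific component: 4055 × 4.12 = 16706.60
Import duty = 21174.37 + 16706.60 = 37880.97
VAT base = CIF + duty = 264679.62 + 37880.97 = 302560.59
Import VAT = 302560.59 × 18% = 54460.91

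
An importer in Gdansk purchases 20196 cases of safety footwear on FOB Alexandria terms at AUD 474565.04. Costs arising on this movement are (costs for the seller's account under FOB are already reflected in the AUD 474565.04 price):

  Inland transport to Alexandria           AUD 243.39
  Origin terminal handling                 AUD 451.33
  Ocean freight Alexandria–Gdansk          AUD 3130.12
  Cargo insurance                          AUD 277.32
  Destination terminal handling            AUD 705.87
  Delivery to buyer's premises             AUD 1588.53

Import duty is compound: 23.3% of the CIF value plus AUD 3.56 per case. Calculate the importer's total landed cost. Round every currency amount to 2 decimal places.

FOB: the seller bears costs until goods are on board at the origin port; the buyer bears freight, insurance and all costs thereafter.
Already in the invoice (seller's account under FOB): inland to port, origin terminal — exclude.
CIF value = FOB price + freight + insurance = 474565.04 + 3130.12 + 277.32 = 477972.48
Ad valorem component: 477972.48 × 23.3% = 111367.59
Specific component: 20196 × 3.56 = 71897.76
Import duty = 111367.59 + 71897.76 = 183265.35
Buyer bears: freight 3130.12 + insurance 277.32 + destination terminal 705.87 + delivery 1588.53 + duty 183265.35 = 188967.19
Landed cost = invoice 474565.04 + 188967.19 = 663532.23

Total landed cost: AUD 663532.23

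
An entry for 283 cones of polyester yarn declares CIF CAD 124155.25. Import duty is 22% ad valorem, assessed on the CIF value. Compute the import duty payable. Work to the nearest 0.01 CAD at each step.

Import duty: CAD 27314.16

Import duty = 124155.25 × 22% = 27314.16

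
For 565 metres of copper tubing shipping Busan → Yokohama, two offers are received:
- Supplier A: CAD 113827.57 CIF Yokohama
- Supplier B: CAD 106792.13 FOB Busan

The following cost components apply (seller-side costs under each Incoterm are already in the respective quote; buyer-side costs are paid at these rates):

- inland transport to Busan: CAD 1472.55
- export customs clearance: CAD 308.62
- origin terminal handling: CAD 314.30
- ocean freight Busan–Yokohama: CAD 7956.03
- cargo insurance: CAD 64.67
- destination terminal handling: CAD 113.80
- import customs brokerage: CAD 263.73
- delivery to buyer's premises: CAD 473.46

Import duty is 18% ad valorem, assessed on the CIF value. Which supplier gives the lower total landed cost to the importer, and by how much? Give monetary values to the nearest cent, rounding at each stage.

Supplier A (CIF):
The CIF price already equals the CIF value: 113827.57
Import duty = 113827.57 × 18% = 20488.96
Buyer bears (A): 113.80 + 263.73 + 473.46 = 850.99
Landed cost (A) = invoice 113827.57 + 850.99 + duty 20488.96 = 135167.52
Supplier B (FOB):
CIF value = FOB price + freight + insurance = 106792.13 + 7956.03 + 64.67 = 114812.83
Import duty = 114812.83 × 18% = 20666.31
Buyer bears (B): 7956.03 + 64.67 + 113.80 + 263.73 + 473.46 = 8871.69
Landed cost (B) = invoice 106792.13 + 8871.69 + duty 20666.31 = 136330.13
Difference = |135167.52 − 136330.13| = 1162.61

Supplier A is cheaper by CAD 1162.61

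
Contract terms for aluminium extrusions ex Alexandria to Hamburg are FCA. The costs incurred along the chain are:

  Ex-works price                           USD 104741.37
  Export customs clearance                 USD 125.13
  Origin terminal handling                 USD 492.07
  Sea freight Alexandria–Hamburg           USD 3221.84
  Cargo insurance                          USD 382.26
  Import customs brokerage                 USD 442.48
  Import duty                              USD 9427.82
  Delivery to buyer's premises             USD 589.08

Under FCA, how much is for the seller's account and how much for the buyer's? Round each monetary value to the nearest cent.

FCA: the seller delivers export-cleared goods to the carrier; the buyer bears costs from that point.
Seller's account: goods 104741.37 + export clearance 125.13 = 104866.50
Buyer's account: origin terminal 492.07 + freight 3221.84 + insurance 382.26 + brokerage 442.48 + duty 9427.82 + delivery 589.08 = 14555.55

Seller: USD 104866.50; buyer: USD 14555.55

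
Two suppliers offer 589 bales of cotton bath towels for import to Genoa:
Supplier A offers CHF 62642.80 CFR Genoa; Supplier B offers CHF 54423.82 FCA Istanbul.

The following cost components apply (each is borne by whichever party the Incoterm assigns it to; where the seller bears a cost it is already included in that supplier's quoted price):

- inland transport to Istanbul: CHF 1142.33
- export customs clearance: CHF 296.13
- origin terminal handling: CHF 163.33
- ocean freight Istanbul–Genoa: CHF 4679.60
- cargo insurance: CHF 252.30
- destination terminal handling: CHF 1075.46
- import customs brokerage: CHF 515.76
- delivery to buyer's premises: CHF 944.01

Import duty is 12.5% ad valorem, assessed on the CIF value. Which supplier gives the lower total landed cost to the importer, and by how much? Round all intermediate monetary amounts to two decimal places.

Supplier B is cheaper by CHF 3798.06

Supplier A (CFR):
CIF value = CFR price + insurance = 62642.80 + 252.30 = 62895.10
Import duty = 62895.10 × 12.5% = 7861.89
Buyer bears (A): 252.30 + 1075.46 + 515.76 + 944.01 = 2787.53
Landed cost (A) = invoice 62642.80 + 2787.53 + duty 7861.89 = 73292.22
Supplier B (FCA):
CIF value = FCA price + origin terminal + freight + insurance = 54423.82 + 163.33 + 4679.60 + 252.30 = 59519.05
Import duty = 59519.05 × 12.5% = 7439.88
Buyer bears (B): 163.33 + 4679.60 + 252.30 + 1075.46 + 515.76 + 944.01 = 7630.46
Landed cost (B) = invoice 54423.82 + 7630.46 + duty 7439.88 = 69494.16
Difference = |73292.22 − 69494.16| = 3798.06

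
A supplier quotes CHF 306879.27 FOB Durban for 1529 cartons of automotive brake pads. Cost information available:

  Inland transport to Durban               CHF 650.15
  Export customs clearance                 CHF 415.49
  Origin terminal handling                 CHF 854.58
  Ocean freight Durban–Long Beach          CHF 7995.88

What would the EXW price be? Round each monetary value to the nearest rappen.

Not relevant to the conversion: freight — on the buyer under both terms; not part of either seller's price.
From FOB to EXW, the seller no longer bears: inland to port, export clearance, origin terminal.
EXW price = 306879.27 − 650.15 − 415.49 − 854.58 = 304959.05

EXW price: CHF 304959.05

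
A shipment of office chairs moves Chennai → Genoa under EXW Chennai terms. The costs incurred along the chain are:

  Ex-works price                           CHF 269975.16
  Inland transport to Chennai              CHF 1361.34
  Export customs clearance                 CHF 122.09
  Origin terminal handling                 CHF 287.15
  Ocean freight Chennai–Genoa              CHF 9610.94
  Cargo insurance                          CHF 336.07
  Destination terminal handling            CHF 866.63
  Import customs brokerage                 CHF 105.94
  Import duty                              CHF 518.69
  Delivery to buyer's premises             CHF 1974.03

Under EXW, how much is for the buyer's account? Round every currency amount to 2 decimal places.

EXW: the seller makes goods available at their premises; the buyer bears all onward costs.
Seller's account: goods 269975.16 = 269975.16
Buyer's account: inland to port 1361.34 + export clearance 122.09 + origin terminal 287.15 + freight 9610.94 + insurance 336.07 + destination terminal 866.63 + brokerage 105.94 + duty 518.69 + delivery 1974.03 = 15182.88

Buyer's account: CHF 15182.88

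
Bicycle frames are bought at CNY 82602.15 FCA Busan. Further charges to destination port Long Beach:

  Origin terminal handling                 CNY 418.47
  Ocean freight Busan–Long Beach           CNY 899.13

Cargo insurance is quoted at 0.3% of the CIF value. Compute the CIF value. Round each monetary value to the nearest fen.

Let C be the CIF value. C = FCA price + pre-shipment costs + freight + 0.3% × C
C − 0.3% × C = 82602.15 + 418.47 + 899.13
0.997 × C = 83919.75
C = 83919.75 / 0.997 = 84172.27
Insurance premium = 0.3% × 84172.27 = 252.52

CIF value: CNY 84172.27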